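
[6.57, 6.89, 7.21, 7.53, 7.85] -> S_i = 6.57 + 0.32*i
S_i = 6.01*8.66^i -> [6.01, 52.05, 450.72, 3903.27, 33802.28]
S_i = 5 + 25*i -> [5, 30, 55, 80, 105]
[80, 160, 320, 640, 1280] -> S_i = 80*2^i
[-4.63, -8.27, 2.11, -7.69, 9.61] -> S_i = Random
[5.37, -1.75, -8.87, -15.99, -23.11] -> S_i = 5.37 + -7.12*i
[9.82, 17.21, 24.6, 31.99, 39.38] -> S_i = 9.82 + 7.39*i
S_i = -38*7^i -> [-38, -266, -1862, -13034, -91238]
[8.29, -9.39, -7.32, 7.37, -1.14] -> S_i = Random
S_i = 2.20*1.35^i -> [2.2, 2.97, 4.01, 5.41, 7.31]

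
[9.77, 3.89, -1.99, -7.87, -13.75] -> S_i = 9.77 + -5.88*i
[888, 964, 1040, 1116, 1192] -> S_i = 888 + 76*i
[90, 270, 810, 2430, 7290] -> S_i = 90*3^i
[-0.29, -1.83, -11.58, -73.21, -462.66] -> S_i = -0.29*6.32^i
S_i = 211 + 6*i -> [211, 217, 223, 229, 235]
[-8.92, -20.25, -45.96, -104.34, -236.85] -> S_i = -8.92*2.27^i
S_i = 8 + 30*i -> [8, 38, 68, 98, 128]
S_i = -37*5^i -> [-37, -185, -925, -4625, -23125]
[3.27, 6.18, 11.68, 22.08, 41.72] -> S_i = 3.27*1.89^i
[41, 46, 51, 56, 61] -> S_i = 41 + 5*i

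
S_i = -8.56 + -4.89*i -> [-8.56, -13.45, -18.34, -23.23, -28.12]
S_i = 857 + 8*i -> [857, 865, 873, 881, 889]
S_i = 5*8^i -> [5, 40, 320, 2560, 20480]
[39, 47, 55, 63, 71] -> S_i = 39 + 8*i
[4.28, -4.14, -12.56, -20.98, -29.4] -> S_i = 4.28 + -8.42*i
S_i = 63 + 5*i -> [63, 68, 73, 78, 83]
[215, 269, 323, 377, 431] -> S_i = 215 + 54*i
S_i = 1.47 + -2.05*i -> [1.47, -0.58, -2.63, -4.68, -6.73]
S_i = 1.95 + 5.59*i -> [1.95, 7.54, 13.13, 18.72, 24.31]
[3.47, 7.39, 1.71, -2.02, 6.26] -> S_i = Random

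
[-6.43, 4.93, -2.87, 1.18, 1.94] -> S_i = Random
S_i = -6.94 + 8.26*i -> [-6.94, 1.32, 9.58, 17.84, 26.1]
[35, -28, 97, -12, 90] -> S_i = Random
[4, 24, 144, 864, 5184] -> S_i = 4*6^i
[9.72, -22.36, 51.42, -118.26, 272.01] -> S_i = 9.72*(-2.30)^i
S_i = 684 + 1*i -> [684, 685, 686, 687, 688]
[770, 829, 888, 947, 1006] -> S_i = 770 + 59*i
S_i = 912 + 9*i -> [912, 921, 930, 939, 948]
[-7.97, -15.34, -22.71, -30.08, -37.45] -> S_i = -7.97 + -7.37*i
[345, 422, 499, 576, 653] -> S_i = 345 + 77*i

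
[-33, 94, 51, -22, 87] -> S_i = Random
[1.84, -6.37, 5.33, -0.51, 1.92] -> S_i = Random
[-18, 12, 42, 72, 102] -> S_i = -18 + 30*i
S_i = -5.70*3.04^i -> [-5.7, -17.33, -52.68, -160.14, -486.82]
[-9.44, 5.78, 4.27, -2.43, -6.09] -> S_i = Random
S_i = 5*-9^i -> [5, -45, 405, -3645, 32805]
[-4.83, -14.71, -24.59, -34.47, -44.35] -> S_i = -4.83 + -9.88*i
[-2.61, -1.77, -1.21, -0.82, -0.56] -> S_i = -2.61*0.68^i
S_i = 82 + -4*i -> [82, 78, 74, 70, 66]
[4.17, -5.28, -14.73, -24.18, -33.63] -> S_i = 4.17 + -9.45*i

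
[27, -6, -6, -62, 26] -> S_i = Random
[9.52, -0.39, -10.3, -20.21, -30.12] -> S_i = 9.52 + -9.91*i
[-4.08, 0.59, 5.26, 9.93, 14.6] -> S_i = -4.08 + 4.67*i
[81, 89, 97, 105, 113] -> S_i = 81 + 8*i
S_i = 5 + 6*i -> [5, 11, 17, 23, 29]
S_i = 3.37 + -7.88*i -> [3.37, -4.51, -12.39, -20.27, -28.15]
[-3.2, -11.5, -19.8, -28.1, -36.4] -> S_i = -3.20 + -8.30*i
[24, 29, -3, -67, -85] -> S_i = Random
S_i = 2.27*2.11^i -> [2.27, 4.79, 10.11, 21.32, 44.99]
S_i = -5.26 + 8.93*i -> [-5.26, 3.67, 12.6, 21.53, 30.46]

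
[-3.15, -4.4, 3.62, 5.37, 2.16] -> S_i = Random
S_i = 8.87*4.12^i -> [8.87, 36.54, 150.56, 620.32, 2555.72]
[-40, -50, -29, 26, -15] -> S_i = Random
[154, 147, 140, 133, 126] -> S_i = 154 + -7*i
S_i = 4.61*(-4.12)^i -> [4.61, -18.99, 78.25, -322.4, 1328.28]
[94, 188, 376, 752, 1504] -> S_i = 94*2^i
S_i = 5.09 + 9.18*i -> [5.09, 14.27, 23.45, 32.63, 41.81]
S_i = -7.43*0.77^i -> [-7.43, -5.72, -4.41, -3.39, -2.61]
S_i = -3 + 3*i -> [-3, 0, 3, 6, 9]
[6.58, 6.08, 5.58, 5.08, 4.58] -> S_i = 6.58 + -0.50*i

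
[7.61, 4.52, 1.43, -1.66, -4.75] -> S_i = 7.61 + -3.09*i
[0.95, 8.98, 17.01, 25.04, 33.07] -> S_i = 0.95 + 8.03*i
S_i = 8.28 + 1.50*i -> [8.28, 9.78, 11.28, 12.78, 14.28]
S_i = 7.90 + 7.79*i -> [7.9, 15.69, 23.48, 31.27, 39.06]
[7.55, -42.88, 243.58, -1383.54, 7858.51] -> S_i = 7.55*(-5.68)^i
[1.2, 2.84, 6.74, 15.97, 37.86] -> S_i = 1.20*2.37^i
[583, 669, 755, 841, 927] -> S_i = 583 + 86*i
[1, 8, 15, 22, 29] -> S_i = 1 + 7*i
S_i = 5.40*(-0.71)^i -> [5.4, -3.83, 2.72, -1.93, 1.37]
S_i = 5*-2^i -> [5, -10, 20, -40, 80]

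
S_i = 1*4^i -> [1, 4, 16, 64, 256]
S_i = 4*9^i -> [4, 36, 324, 2916, 26244]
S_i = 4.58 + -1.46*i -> [4.58, 3.12, 1.66, 0.2, -1.26]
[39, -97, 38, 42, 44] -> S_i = Random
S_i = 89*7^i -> [89, 623, 4361, 30527, 213689]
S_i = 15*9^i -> [15, 135, 1215, 10935, 98415]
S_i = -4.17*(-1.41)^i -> [-4.17, 5.88, -8.29, 11.69, -16.48]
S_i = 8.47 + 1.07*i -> [8.47, 9.54, 10.61, 11.68, 12.75]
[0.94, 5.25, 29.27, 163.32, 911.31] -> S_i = 0.94*5.58^i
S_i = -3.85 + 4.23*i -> [-3.85, 0.38, 4.61, 8.84, 13.07]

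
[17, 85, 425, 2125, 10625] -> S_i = 17*5^i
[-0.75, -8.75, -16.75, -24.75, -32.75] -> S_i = -0.75 + -8.00*i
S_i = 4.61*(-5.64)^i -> [4.61, -26.0, 146.64, -827.06, 4664.63]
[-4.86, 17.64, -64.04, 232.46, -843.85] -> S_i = -4.86*(-3.63)^i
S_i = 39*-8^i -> [39, -312, 2496, -19968, 159744]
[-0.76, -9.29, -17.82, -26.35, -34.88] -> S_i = -0.76 + -8.53*i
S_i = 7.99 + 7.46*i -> [7.99, 15.45, 22.91, 30.37, 37.83]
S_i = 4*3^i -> [4, 12, 36, 108, 324]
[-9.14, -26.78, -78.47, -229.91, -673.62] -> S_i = -9.14*2.93^i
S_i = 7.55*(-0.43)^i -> [7.55, -3.25, 1.4, -0.6, 0.26]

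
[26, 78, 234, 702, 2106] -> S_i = 26*3^i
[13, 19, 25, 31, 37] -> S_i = 13 + 6*i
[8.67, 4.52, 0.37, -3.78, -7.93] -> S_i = 8.67 + -4.15*i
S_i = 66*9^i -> [66, 594, 5346, 48114, 433026]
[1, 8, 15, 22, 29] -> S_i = 1 + 7*i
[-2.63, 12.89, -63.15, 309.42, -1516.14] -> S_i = -2.63*(-4.90)^i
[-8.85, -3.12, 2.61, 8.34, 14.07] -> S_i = -8.85 + 5.73*i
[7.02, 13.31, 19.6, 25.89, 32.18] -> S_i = 7.02 + 6.29*i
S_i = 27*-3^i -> [27, -81, 243, -729, 2187]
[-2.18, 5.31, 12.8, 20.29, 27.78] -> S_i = -2.18 + 7.49*i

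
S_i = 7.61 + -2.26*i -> [7.61, 5.35, 3.09, 0.83, -1.43]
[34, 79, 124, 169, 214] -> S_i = 34 + 45*i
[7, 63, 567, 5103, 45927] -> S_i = 7*9^i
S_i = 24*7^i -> [24, 168, 1176, 8232, 57624]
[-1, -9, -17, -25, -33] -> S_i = -1 + -8*i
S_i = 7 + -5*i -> [7, 2, -3, -8, -13]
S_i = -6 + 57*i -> [-6, 51, 108, 165, 222]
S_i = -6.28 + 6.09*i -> [-6.28, -0.19, 5.9, 11.99, 18.08]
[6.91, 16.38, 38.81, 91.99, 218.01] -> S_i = 6.91*2.37^i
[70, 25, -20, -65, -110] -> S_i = 70 + -45*i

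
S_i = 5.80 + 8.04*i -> [5.8, 13.84, 21.88, 29.92, 37.96]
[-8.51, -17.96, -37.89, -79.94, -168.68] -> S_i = -8.51*2.11^i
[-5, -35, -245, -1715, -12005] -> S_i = -5*7^i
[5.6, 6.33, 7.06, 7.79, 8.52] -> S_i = 5.60 + 0.73*i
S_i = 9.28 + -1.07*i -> [9.28, 8.21, 7.14, 6.07, 5.0]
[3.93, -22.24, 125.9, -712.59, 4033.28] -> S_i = 3.93*(-5.66)^i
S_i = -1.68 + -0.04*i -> [-1.68, -1.72, -1.76, -1.8, -1.84]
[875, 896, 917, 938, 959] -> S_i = 875 + 21*i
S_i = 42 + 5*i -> [42, 47, 52, 57, 62]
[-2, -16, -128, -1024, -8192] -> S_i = -2*8^i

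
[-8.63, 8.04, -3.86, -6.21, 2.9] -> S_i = Random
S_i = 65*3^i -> [65, 195, 585, 1755, 5265]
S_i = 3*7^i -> [3, 21, 147, 1029, 7203]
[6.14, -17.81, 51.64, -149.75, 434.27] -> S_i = 6.14*(-2.90)^i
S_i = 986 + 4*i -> [986, 990, 994, 998, 1002]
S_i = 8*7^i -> [8, 56, 392, 2744, 19208]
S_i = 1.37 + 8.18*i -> [1.37, 9.55, 17.73, 25.91, 34.09]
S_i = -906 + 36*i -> [-906, -870, -834, -798, -762]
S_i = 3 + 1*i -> [3, 4, 5, 6, 7]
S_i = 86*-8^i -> [86, -688, 5504, -44032, 352256]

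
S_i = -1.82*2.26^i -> [-1.82, -4.11, -9.3, -21.01, -47.48]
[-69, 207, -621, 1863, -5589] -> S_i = -69*-3^i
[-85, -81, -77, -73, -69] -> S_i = -85 + 4*i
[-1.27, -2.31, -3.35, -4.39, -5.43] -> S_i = -1.27 + -1.04*i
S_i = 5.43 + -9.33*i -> [5.43, -3.9, -13.23, -22.56, -31.89]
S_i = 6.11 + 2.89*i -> [6.11, 9.0, 11.89, 14.78, 17.67]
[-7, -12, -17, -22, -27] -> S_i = -7 + -5*i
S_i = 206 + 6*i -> [206, 212, 218, 224, 230]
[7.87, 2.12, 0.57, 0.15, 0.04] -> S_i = 7.87*0.27^i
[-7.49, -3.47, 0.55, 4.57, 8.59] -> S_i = -7.49 + 4.02*i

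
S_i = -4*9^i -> [-4, -36, -324, -2916, -26244]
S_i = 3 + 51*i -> [3, 54, 105, 156, 207]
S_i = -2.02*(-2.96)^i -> [-2.02, 5.98, -17.7, 52.39, -155.07]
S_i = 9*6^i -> [9, 54, 324, 1944, 11664]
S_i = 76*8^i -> [76, 608, 4864, 38912, 311296]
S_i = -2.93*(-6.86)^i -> [-2.93, 20.1, -137.88, 945.89, -6488.8]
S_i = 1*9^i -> [1, 9, 81, 729, 6561]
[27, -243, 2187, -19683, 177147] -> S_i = 27*-9^i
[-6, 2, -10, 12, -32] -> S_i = Random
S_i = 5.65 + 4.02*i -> [5.65, 9.67, 13.69, 17.71, 21.73]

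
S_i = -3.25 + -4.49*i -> [-3.25, -7.74, -12.23, -16.72, -21.21]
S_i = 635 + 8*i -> [635, 643, 651, 659, 667]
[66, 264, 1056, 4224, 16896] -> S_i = 66*4^i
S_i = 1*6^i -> [1, 6, 36, 216, 1296]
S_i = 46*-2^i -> [46, -92, 184, -368, 736]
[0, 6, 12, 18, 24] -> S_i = 0 + 6*i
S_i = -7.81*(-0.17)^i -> [-7.81, 1.33, -0.23, 0.04, -0.01]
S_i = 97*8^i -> [97, 776, 6208, 49664, 397312]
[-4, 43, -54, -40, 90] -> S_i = Random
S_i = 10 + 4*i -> [10, 14, 18, 22, 26]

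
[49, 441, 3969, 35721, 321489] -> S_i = 49*9^i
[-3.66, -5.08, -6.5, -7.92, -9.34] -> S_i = -3.66 + -1.42*i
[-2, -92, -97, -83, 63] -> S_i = Random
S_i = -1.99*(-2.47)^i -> [-1.99, 4.92, -12.14, 29.99, -74.07]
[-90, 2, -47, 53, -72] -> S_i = Random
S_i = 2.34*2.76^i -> [2.34, 6.46, 17.83, 49.2, 135.79]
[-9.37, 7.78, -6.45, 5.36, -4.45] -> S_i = -9.37*(-0.83)^i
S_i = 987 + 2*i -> [987, 989, 991, 993, 995]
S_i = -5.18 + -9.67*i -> [-5.18, -14.85, -24.52, -34.19, -43.86]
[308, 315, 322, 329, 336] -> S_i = 308 + 7*i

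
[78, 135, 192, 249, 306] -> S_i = 78 + 57*i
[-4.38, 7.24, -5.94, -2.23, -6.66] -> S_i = Random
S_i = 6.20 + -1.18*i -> [6.2, 5.02, 3.84, 2.66, 1.48]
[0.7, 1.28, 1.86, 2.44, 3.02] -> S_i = 0.70 + 0.58*i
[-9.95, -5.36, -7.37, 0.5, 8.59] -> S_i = Random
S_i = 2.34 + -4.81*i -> [2.34, -2.47, -7.28, -12.09, -16.9]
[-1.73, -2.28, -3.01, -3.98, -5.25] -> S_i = -1.73*1.32^i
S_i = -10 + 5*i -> [-10, -5, 0, 5, 10]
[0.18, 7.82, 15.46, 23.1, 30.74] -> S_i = 0.18 + 7.64*i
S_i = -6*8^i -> [-6, -48, -384, -3072, -24576]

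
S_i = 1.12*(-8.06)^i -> [1.12, -9.03, 72.76, -586.44, 4726.7]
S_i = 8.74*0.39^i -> [8.74, 3.41, 1.33, 0.52, 0.2]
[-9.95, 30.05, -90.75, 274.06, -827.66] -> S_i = -9.95*(-3.02)^i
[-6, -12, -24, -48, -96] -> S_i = -6*2^i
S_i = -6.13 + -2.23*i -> [-6.13, -8.36, -10.59, -12.82, -15.05]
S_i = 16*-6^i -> [16, -96, 576, -3456, 20736]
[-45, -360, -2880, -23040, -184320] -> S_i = -45*8^i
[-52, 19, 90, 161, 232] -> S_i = -52 + 71*i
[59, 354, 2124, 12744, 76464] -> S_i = 59*6^i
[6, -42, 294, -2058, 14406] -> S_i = 6*-7^i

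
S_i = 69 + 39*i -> [69, 108, 147, 186, 225]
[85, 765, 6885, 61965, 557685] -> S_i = 85*9^i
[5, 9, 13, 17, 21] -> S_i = 5 + 4*i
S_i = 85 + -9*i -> [85, 76, 67, 58, 49]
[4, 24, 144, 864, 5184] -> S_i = 4*6^i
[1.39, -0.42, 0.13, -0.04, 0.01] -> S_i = 1.39*(-0.30)^i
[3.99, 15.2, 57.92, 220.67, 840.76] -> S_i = 3.99*3.81^i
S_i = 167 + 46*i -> [167, 213, 259, 305, 351]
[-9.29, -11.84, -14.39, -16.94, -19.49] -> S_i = -9.29 + -2.55*i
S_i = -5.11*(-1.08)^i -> [-5.11, 5.52, -5.96, 6.44, -6.95]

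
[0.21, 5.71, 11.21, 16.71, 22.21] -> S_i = 0.21 + 5.50*i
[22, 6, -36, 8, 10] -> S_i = Random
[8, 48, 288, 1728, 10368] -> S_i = 8*6^i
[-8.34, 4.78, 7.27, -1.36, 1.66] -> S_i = Random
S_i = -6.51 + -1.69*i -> [-6.51, -8.2, -9.89, -11.58, -13.27]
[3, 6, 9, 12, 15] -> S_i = 3 + 3*i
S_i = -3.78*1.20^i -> [-3.78, -4.54, -5.44, -6.53, -7.84]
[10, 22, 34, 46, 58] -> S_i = 10 + 12*i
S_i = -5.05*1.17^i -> [-5.05, -5.91, -6.91, -8.09, -9.46]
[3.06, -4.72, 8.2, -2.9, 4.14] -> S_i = Random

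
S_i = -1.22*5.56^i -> [-1.22, -6.78, -37.71, -209.69, -1165.89]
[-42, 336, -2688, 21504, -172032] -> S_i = -42*-8^i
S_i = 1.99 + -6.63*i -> [1.99, -4.64, -11.27, -17.9, -24.53]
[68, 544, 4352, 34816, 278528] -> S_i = 68*8^i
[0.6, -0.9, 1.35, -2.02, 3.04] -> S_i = 0.60*(-1.50)^i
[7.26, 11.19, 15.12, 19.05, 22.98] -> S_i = 7.26 + 3.93*i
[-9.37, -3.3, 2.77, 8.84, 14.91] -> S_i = -9.37 + 6.07*i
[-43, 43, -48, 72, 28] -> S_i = Random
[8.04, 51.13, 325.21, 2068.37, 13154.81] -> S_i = 8.04*6.36^i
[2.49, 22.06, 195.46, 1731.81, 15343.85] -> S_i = 2.49*8.86^i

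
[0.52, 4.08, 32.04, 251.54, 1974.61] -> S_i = 0.52*7.85^i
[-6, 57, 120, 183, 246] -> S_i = -6 + 63*i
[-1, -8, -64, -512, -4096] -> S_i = -1*8^i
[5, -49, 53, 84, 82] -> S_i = Random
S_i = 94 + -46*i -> [94, 48, 2, -44, -90]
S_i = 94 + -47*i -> [94, 47, 0, -47, -94]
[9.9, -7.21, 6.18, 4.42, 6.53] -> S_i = Random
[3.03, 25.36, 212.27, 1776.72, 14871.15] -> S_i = 3.03*8.37^i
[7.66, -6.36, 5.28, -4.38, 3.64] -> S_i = 7.66*(-0.83)^i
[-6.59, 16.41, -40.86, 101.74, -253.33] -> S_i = -6.59*(-2.49)^i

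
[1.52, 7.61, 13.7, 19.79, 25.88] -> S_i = 1.52 + 6.09*i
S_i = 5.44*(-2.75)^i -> [5.44, -14.96, 41.14, -113.14, 311.12]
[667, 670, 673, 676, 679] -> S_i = 667 + 3*i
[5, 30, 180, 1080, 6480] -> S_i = 5*6^i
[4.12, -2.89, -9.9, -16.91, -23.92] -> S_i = 4.12 + -7.01*i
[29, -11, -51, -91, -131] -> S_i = 29 + -40*i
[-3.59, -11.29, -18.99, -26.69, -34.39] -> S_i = -3.59 + -7.70*i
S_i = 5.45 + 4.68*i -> [5.45, 10.13, 14.81, 19.49, 24.17]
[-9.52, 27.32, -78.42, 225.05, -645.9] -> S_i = -9.52*(-2.87)^i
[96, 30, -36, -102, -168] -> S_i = 96 + -66*i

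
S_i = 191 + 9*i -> [191, 200, 209, 218, 227]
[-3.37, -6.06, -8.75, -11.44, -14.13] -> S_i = -3.37 + -2.69*i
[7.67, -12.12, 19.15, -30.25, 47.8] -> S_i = 7.67*(-1.58)^i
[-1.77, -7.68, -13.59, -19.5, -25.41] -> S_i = -1.77 + -5.91*i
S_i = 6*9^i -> [6, 54, 486, 4374, 39366]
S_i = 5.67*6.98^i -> [5.67, 39.58, 276.24, 1928.19, 13458.75]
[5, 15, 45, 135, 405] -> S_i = 5*3^i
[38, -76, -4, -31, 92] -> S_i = Random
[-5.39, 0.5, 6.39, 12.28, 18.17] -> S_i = -5.39 + 5.89*i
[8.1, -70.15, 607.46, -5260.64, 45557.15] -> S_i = 8.10*(-8.66)^i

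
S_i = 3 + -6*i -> [3, -3, -9, -15, -21]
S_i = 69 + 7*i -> [69, 76, 83, 90, 97]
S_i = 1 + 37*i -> [1, 38, 75, 112, 149]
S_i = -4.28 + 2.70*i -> [-4.28, -1.58, 1.12, 3.82, 6.52]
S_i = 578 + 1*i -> [578, 579, 580, 581, 582]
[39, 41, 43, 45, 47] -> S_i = 39 + 2*i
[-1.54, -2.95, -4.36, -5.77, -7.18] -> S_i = -1.54 + -1.41*i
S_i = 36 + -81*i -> [36, -45, -126, -207, -288]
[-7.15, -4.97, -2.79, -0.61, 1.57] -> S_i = -7.15 + 2.18*i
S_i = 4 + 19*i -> [4, 23, 42, 61, 80]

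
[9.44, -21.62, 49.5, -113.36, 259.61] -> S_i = 9.44*(-2.29)^i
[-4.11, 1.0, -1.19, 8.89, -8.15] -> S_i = Random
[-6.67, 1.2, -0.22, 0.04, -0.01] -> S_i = -6.67*(-0.18)^i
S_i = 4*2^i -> [4, 8, 16, 32, 64]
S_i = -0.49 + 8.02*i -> [-0.49, 7.53, 15.55, 23.57, 31.59]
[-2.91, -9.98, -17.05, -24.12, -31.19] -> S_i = -2.91 + -7.07*i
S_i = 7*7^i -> [7, 49, 343, 2401, 16807]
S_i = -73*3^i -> [-73, -219, -657, -1971, -5913]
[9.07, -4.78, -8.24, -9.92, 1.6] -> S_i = Random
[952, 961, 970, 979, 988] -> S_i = 952 + 9*i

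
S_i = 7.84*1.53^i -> [7.84, 12.0, 18.35, 28.08, 42.96]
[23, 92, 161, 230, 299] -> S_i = 23 + 69*i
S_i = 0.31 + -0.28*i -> [0.31, 0.03, -0.25, -0.53, -0.81]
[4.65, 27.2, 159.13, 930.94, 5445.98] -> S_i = 4.65*5.85^i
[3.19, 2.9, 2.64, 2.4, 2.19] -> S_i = 3.19*0.91^i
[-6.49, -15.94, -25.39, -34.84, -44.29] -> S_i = -6.49 + -9.45*i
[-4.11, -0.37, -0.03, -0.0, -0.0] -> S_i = -4.11*0.09^i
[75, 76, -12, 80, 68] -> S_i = Random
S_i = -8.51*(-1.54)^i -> [-8.51, 13.11, -20.18, 31.08, -47.86]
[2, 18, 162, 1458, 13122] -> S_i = 2*9^i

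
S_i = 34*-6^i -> [34, -204, 1224, -7344, 44064]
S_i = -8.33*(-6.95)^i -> [-8.33, 57.89, -402.36, 2796.4, -19434.99]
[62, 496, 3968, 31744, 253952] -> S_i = 62*8^i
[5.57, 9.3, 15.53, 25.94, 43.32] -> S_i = 5.57*1.67^i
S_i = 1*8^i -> [1, 8, 64, 512, 4096]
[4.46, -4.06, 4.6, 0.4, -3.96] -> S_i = Random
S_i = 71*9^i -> [71, 639, 5751, 51759, 465831]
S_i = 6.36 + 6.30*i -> [6.36, 12.66, 18.96, 25.26, 31.56]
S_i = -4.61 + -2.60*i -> [-4.61, -7.21, -9.81, -12.41, -15.01]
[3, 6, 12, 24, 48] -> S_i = 3*2^i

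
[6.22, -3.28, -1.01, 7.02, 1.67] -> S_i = Random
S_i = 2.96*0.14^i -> [2.96, 0.41, 0.06, 0.01, 0.0]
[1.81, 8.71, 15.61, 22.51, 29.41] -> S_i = 1.81 + 6.90*i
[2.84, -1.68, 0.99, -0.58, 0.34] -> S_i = 2.84*(-0.59)^i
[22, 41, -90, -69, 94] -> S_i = Random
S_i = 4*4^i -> [4, 16, 64, 256, 1024]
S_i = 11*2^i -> [11, 22, 44, 88, 176]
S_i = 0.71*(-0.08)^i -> [0.71, -0.06, 0.0, -0.0, 0.0]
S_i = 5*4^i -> [5, 20, 80, 320, 1280]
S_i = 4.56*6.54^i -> [4.56, 29.82, 195.04, 1275.55, 8342.11]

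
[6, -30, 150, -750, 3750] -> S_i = 6*-5^i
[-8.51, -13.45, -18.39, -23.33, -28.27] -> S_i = -8.51 + -4.94*i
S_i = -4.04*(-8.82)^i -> [-4.04, 35.63, -314.28, 2771.96, -24448.7]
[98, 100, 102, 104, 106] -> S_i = 98 + 2*i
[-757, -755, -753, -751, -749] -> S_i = -757 + 2*i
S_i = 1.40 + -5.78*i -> [1.4, -4.38, -10.16, -15.94, -21.72]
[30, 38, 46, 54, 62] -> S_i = 30 + 8*i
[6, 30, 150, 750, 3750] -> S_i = 6*5^i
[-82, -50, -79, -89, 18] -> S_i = Random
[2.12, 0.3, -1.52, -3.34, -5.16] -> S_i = 2.12 + -1.82*i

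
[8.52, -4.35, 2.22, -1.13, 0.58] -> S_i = 8.52*(-0.51)^i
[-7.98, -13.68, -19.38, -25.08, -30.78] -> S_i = -7.98 + -5.70*i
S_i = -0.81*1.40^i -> [-0.81, -1.13, -1.59, -2.22, -3.11]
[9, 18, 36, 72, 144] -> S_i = 9*2^i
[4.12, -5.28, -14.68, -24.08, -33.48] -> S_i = 4.12 + -9.40*i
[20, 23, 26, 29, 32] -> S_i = 20 + 3*i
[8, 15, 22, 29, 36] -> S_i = 8 + 7*i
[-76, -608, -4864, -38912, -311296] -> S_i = -76*8^i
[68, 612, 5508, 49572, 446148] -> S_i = 68*9^i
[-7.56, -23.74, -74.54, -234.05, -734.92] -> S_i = -7.56*3.14^i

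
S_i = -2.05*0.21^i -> [-2.05, -0.43, -0.09, -0.02, -0.0]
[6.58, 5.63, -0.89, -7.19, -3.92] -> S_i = Random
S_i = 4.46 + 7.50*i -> [4.46, 11.96, 19.46, 26.96, 34.46]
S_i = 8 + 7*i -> [8, 15, 22, 29, 36]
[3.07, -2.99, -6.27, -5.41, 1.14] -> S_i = Random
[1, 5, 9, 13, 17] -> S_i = 1 + 4*i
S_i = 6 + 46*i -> [6, 52, 98, 144, 190]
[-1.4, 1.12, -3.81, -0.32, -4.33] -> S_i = Random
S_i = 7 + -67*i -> [7, -60, -127, -194, -261]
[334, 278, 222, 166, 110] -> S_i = 334 + -56*i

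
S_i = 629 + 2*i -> [629, 631, 633, 635, 637]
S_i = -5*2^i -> [-5, -10, -20, -40, -80]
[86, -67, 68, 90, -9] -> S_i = Random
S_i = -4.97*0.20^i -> [-4.97, -0.99, -0.2, -0.04, -0.01]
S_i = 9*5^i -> [9, 45, 225, 1125, 5625]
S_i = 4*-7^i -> [4, -28, 196, -1372, 9604]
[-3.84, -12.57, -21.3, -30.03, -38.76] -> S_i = -3.84 + -8.73*i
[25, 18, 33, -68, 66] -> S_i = Random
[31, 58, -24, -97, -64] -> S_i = Random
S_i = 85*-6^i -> [85, -510, 3060, -18360, 110160]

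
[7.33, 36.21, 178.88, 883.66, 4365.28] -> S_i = 7.33*4.94^i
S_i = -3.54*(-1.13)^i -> [-3.54, 4.0, -4.52, 5.11, -5.77]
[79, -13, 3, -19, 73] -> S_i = Random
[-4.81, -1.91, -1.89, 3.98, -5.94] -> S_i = Random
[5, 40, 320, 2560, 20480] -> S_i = 5*8^i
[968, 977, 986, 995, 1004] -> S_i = 968 + 9*i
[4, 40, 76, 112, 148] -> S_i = 4 + 36*i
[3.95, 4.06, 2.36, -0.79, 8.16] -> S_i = Random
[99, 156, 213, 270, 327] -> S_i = 99 + 57*i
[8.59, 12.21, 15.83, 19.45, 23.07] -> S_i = 8.59 + 3.62*i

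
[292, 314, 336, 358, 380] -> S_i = 292 + 22*i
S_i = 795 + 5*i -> [795, 800, 805, 810, 815]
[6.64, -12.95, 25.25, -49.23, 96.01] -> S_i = 6.64*(-1.95)^i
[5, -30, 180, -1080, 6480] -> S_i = 5*-6^i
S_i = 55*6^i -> [55, 330, 1980, 11880, 71280]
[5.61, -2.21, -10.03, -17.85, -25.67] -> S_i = 5.61 + -7.82*i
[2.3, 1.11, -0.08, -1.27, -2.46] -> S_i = 2.30 + -1.19*i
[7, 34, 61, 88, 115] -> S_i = 7 + 27*i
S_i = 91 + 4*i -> [91, 95, 99, 103, 107]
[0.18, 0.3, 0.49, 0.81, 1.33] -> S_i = 0.18*1.65^i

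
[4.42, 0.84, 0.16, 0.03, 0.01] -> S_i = 4.42*0.19^i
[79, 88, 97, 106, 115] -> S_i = 79 + 9*i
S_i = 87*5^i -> [87, 435, 2175, 10875, 54375]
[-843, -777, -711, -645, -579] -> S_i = -843 + 66*i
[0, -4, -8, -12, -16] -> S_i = 0 + -4*i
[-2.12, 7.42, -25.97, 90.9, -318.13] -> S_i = -2.12*(-3.50)^i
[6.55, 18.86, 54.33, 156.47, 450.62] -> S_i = 6.55*2.88^i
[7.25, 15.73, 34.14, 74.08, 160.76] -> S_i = 7.25*2.17^i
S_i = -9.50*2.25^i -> [-9.5, -21.38, -48.09, -108.21, -243.47]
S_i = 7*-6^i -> [7, -42, 252, -1512, 9072]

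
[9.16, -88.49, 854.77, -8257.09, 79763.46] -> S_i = 9.16*(-9.66)^i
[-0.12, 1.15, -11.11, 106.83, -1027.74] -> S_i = -0.12*(-9.62)^i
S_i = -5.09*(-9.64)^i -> [-5.09, 49.07, -473.01, 4559.83, -43956.78]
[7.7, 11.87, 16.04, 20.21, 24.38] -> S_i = 7.70 + 4.17*i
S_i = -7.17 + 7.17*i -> [-7.17, 0.0, 7.17, 14.34, 21.51]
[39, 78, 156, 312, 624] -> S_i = 39*2^i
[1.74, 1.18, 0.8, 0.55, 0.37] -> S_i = 1.74*0.68^i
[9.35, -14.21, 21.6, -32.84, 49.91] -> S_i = 9.35*(-1.52)^i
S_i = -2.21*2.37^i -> [-2.21, -5.24, -12.41, -29.42, -69.72]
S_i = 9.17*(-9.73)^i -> [9.17, -89.22, 868.15, -8447.1, 82190.32]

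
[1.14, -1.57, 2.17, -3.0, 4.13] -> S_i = 1.14*(-1.38)^i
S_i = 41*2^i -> [41, 82, 164, 328, 656]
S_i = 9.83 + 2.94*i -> [9.83, 12.77, 15.71, 18.65, 21.59]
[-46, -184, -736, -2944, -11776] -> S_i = -46*4^i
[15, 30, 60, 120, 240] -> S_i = 15*2^i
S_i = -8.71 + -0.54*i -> [-8.71, -9.25, -9.79, -10.33, -10.87]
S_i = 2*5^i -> [2, 10, 50, 250, 1250]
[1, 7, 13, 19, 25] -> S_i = 1 + 6*i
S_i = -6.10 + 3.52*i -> [-6.1, -2.58, 0.94, 4.46, 7.98]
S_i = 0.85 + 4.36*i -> [0.85, 5.21, 9.57, 13.93, 18.29]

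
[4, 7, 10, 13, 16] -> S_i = 4 + 3*i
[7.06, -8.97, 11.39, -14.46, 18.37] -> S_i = 7.06*(-1.27)^i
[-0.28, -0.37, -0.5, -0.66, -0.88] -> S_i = -0.28*1.33^i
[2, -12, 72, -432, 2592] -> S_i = 2*-6^i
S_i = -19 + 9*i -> [-19, -10, -1, 8, 17]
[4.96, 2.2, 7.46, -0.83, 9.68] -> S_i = Random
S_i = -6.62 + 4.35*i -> [-6.62, -2.27, 2.08, 6.43, 10.78]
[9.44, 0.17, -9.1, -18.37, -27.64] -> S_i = 9.44 + -9.27*i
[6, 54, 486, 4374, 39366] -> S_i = 6*9^i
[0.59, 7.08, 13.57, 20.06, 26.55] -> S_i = 0.59 + 6.49*i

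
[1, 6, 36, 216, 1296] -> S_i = 1*6^i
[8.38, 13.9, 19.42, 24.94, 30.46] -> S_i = 8.38 + 5.52*i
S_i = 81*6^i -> [81, 486, 2916, 17496, 104976]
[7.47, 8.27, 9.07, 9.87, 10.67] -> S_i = 7.47 + 0.80*i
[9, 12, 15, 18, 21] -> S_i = 9 + 3*i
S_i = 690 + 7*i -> [690, 697, 704, 711, 718]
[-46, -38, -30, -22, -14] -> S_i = -46 + 8*i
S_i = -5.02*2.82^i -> [-5.02, -14.16, -39.92, -112.58, -317.47]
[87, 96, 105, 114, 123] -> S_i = 87 + 9*i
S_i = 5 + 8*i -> [5, 13, 21, 29, 37]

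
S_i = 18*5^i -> [18, 90, 450, 2250, 11250]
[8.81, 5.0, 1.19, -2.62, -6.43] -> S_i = 8.81 + -3.81*i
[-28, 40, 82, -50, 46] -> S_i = Random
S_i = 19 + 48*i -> [19, 67, 115, 163, 211]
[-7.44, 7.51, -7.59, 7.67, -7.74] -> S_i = -7.44*(-1.01)^i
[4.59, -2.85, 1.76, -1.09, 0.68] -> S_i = 4.59*(-0.62)^i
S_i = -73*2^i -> [-73, -146, -292, -584, -1168]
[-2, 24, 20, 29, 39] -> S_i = Random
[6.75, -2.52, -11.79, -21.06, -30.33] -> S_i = 6.75 + -9.27*i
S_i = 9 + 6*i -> [9, 15, 21, 27, 33]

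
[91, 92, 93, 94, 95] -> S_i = 91 + 1*i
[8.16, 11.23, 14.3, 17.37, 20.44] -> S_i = 8.16 + 3.07*i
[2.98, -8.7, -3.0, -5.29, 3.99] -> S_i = Random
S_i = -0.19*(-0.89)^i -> [-0.19, 0.17, -0.15, 0.13, -0.12]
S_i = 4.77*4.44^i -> [4.77, 21.18, 94.03, 417.51, 1853.75]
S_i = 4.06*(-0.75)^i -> [4.06, -3.04, 2.28, -1.71, 1.28]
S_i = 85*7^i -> [85, 595, 4165, 29155, 204085]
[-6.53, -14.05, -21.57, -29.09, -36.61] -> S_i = -6.53 + -7.52*i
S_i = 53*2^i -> [53, 106, 212, 424, 848]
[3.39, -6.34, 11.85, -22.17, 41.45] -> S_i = 3.39*(-1.87)^i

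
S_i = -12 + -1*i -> [-12, -13, -14, -15, -16]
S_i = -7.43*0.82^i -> [-7.43, -6.09, -5.0, -4.1, -3.36]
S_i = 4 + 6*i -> [4, 10, 16, 22, 28]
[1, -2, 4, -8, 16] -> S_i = 1*-2^i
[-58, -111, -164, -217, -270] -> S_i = -58 + -53*i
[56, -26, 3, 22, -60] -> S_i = Random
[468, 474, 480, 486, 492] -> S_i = 468 + 6*i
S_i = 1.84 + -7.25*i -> [1.84, -5.41, -12.66, -19.91, -27.16]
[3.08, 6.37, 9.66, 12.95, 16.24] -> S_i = 3.08 + 3.29*i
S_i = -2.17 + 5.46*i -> [-2.17, 3.29, 8.75, 14.21, 19.67]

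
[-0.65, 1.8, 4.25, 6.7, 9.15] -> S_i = -0.65 + 2.45*i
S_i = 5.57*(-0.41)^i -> [5.57, -2.28, 0.94, -0.38, 0.16]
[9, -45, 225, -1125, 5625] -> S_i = 9*-5^i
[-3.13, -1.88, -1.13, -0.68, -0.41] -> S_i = -3.13*0.60^i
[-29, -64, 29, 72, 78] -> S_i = Random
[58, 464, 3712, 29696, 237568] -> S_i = 58*8^i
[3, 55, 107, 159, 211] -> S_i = 3 + 52*i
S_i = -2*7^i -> [-2, -14, -98, -686, -4802]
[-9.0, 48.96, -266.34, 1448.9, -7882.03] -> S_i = -9.00*(-5.44)^i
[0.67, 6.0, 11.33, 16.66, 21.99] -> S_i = 0.67 + 5.33*i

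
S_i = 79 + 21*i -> [79, 100, 121, 142, 163]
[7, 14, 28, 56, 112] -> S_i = 7*2^i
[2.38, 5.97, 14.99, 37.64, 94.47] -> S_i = 2.38*2.51^i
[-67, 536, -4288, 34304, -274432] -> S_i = -67*-8^i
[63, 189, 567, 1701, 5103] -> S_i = 63*3^i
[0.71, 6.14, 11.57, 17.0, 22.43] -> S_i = 0.71 + 5.43*i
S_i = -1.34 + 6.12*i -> [-1.34, 4.78, 10.9, 17.02, 23.14]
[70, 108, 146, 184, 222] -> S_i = 70 + 38*i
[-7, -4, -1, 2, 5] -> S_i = -7 + 3*i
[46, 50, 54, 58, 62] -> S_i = 46 + 4*i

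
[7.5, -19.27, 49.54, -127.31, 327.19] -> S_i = 7.50*(-2.57)^i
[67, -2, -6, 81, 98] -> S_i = Random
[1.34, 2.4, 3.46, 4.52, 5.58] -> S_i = 1.34 + 1.06*i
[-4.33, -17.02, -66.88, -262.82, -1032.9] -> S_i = -4.33*3.93^i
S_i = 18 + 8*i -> [18, 26, 34, 42, 50]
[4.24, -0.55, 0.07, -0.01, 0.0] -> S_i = 4.24*(-0.13)^i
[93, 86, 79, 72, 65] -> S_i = 93 + -7*i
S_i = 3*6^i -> [3, 18, 108, 648, 3888]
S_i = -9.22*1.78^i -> [-9.22, -16.41, -29.21, -52.0, -92.56]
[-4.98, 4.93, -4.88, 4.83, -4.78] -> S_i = -4.98*(-0.99)^i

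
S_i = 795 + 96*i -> [795, 891, 987, 1083, 1179]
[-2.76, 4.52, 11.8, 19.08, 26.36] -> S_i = -2.76 + 7.28*i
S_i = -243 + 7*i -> [-243, -236, -229, -222, -215]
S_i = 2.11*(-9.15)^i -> [2.11, -19.31, 176.65, -1616.39, 14789.95]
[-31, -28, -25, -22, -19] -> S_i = -31 + 3*i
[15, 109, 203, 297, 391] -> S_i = 15 + 94*i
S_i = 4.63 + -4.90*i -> [4.63, -0.27, -5.17, -10.07, -14.97]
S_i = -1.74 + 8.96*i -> [-1.74, 7.22, 16.18, 25.14, 34.1]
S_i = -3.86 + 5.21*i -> [-3.86, 1.35, 6.56, 11.77, 16.98]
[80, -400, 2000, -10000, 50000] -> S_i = 80*-5^i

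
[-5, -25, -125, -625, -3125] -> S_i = -5*5^i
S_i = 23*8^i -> [23, 184, 1472, 11776, 94208]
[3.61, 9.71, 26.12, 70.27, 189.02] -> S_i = 3.61*2.69^i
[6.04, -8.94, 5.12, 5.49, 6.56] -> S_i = Random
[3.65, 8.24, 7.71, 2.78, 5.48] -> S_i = Random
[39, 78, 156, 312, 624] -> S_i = 39*2^i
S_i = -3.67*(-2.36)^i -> [-3.67, 8.66, -20.44, 48.24, -113.85]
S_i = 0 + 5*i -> [0, 5, 10, 15, 20]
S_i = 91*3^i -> [91, 273, 819, 2457, 7371]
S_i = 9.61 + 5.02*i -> [9.61, 14.63, 19.65, 24.67, 29.69]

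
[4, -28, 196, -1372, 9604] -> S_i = 4*-7^i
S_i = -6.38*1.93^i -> [-6.38, -12.31, -23.76, -45.87, -88.52]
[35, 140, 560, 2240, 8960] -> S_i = 35*4^i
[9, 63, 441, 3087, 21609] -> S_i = 9*7^i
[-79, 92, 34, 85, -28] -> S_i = Random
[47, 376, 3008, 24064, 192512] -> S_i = 47*8^i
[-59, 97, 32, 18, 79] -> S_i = Random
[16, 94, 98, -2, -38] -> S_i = Random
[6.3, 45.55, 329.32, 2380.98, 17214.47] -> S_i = 6.30*7.23^i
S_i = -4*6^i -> [-4, -24, -144, -864, -5184]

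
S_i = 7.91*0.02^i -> [7.91, 0.16, 0.0, 0.0, 0.0]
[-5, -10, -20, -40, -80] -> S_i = -5*2^i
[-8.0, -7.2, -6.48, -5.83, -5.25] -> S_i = -8.00*0.90^i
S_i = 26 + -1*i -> [26, 25, 24, 23, 22]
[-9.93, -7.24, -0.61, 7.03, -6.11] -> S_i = Random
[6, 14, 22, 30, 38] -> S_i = 6 + 8*i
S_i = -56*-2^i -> [-56, 112, -224, 448, -896]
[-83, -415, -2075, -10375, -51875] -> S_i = -83*5^i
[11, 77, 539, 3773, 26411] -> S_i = 11*7^i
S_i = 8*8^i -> [8, 64, 512, 4096, 32768]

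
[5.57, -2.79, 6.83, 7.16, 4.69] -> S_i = Random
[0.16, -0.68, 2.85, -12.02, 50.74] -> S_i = 0.16*(-4.22)^i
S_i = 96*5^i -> [96, 480, 2400, 12000, 60000]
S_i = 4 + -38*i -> [4, -34, -72, -110, -148]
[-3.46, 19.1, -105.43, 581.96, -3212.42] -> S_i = -3.46*(-5.52)^i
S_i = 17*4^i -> [17, 68, 272, 1088, 4352]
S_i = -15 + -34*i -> [-15, -49, -83, -117, -151]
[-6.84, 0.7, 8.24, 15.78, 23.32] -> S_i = -6.84 + 7.54*i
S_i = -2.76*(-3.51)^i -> [-2.76, 9.69, -34.0, 119.35, -418.93]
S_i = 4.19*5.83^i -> [4.19, 24.43, 142.41, 830.27, 4840.48]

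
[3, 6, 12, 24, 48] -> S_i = 3*2^i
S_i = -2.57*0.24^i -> [-2.57, -0.62, -0.15, -0.04, -0.01]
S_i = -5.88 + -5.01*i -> [-5.88, -10.89, -15.9, -20.91, -25.92]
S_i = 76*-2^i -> [76, -152, 304, -608, 1216]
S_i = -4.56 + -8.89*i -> [-4.56, -13.45, -22.34, -31.23, -40.12]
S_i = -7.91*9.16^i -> [-7.91, -72.46, -663.69, -6079.43, -55687.58]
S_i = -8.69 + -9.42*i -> [-8.69, -18.11, -27.53, -36.95, -46.37]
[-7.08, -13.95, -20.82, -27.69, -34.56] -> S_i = -7.08 + -6.87*i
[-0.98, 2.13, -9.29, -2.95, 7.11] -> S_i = Random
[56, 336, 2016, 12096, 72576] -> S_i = 56*6^i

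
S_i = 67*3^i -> [67, 201, 603, 1809, 5427]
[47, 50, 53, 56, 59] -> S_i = 47 + 3*i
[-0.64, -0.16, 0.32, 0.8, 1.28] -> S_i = -0.64 + 0.48*i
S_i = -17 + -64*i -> [-17, -81, -145, -209, -273]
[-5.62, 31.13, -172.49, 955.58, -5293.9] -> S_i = -5.62*(-5.54)^i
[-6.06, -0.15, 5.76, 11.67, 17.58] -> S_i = -6.06 + 5.91*i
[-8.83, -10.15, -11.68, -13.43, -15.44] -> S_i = -8.83*1.15^i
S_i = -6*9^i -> [-6, -54, -486, -4374, -39366]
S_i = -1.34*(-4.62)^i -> [-1.34, 6.19, -28.6, 132.14, -610.48]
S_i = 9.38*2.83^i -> [9.38, 26.55, 75.12, 212.6, 601.66]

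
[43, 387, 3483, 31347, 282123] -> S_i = 43*9^i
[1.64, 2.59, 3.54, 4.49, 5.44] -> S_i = 1.64 + 0.95*i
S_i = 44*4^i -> [44, 176, 704, 2816, 11264]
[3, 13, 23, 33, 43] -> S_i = 3 + 10*i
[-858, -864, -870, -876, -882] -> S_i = -858 + -6*i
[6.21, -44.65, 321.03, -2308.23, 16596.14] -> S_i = 6.21*(-7.19)^i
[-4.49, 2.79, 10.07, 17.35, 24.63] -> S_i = -4.49 + 7.28*i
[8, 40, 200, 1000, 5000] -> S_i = 8*5^i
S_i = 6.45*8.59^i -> [6.45, 55.41, 475.93, 4088.27, 35118.21]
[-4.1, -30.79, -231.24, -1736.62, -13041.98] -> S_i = -4.10*7.51^i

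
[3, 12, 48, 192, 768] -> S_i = 3*4^i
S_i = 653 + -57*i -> [653, 596, 539, 482, 425]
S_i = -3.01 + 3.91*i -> [-3.01, 0.9, 4.81, 8.72, 12.63]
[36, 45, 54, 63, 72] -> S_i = 36 + 9*i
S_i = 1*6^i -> [1, 6, 36, 216, 1296]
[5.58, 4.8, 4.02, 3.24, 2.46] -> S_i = 5.58 + -0.78*i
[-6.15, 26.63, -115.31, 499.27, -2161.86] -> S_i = -6.15*(-4.33)^i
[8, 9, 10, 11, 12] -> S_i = 8 + 1*i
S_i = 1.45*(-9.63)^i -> [1.45, -13.96, 134.47, -1294.93, 12470.19]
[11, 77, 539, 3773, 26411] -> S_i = 11*7^i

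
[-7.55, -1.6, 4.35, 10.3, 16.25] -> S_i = -7.55 + 5.95*i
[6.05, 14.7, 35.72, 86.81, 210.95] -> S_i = 6.05*2.43^i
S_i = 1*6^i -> [1, 6, 36, 216, 1296]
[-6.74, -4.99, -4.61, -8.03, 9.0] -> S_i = Random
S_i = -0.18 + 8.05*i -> [-0.18, 7.87, 15.92, 23.97, 32.02]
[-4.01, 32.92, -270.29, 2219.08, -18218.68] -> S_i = -4.01*(-8.21)^i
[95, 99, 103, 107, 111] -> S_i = 95 + 4*i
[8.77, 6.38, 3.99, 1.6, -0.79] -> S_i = 8.77 + -2.39*i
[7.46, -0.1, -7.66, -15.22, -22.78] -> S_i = 7.46 + -7.56*i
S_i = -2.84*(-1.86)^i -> [-2.84, 5.28, -9.83, 18.27, -33.99]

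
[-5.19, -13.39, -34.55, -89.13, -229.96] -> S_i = -5.19*2.58^i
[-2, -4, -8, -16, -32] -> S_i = -2*2^i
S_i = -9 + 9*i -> [-9, 0, 9, 18, 27]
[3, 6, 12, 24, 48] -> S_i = 3*2^i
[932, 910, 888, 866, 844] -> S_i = 932 + -22*i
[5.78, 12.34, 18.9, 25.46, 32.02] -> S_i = 5.78 + 6.56*i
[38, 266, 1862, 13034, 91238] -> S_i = 38*7^i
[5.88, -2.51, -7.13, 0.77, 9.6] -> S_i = Random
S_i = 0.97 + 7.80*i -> [0.97, 8.77, 16.57, 24.37, 32.17]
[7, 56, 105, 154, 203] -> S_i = 7 + 49*i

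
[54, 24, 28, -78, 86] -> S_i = Random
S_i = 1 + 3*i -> [1, 4, 7, 10, 13]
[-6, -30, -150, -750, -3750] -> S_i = -6*5^i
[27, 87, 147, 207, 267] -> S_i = 27 + 60*i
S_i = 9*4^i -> [9, 36, 144, 576, 2304]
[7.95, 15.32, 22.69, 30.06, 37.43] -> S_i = 7.95 + 7.37*i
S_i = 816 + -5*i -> [816, 811, 806, 801, 796]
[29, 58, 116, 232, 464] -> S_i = 29*2^i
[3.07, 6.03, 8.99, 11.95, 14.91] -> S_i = 3.07 + 2.96*i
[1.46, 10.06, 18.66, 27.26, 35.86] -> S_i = 1.46 + 8.60*i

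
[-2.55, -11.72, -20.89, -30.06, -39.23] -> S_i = -2.55 + -9.17*i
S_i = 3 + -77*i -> [3, -74, -151, -228, -305]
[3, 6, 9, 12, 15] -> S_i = 3 + 3*i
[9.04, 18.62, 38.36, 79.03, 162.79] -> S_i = 9.04*2.06^i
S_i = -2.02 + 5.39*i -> [-2.02, 3.37, 8.76, 14.15, 19.54]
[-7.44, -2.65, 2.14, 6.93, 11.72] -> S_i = -7.44 + 4.79*i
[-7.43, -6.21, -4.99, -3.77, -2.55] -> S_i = -7.43 + 1.22*i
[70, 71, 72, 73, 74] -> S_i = 70 + 1*i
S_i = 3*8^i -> [3, 24, 192, 1536, 12288]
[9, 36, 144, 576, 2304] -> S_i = 9*4^i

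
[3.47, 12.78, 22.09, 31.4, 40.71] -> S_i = 3.47 + 9.31*i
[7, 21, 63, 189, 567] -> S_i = 7*3^i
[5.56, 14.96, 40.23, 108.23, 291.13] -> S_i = 5.56*2.69^i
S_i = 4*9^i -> [4, 36, 324, 2916, 26244]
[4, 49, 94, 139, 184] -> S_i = 4 + 45*i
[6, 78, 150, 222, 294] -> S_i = 6 + 72*i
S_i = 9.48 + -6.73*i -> [9.48, 2.75, -3.98, -10.71, -17.44]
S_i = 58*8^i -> [58, 464, 3712, 29696, 237568]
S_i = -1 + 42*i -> [-1, 41, 83, 125, 167]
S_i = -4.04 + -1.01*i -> [-4.04, -5.05, -6.06, -7.07, -8.08]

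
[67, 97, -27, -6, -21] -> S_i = Random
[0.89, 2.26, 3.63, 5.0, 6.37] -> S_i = 0.89 + 1.37*i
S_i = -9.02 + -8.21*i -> [-9.02, -17.23, -25.44, -33.65, -41.86]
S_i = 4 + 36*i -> [4, 40, 76, 112, 148]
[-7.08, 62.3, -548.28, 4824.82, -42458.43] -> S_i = -7.08*(-8.80)^i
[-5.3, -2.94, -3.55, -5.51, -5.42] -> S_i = Random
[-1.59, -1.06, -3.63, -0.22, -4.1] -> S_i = Random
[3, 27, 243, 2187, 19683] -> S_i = 3*9^i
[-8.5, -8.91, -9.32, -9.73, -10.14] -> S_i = -8.50 + -0.41*i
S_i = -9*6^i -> [-9, -54, -324, -1944, -11664]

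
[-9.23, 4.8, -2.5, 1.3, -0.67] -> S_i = -9.23*(-0.52)^i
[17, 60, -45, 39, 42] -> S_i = Random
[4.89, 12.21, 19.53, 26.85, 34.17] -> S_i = 4.89 + 7.32*i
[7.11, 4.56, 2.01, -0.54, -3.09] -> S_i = 7.11 + -2.55*i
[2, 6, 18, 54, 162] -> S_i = 2*3^i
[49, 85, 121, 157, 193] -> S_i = 49 + 36*i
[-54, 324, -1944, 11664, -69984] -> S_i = -54*-6^i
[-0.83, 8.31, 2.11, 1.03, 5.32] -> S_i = Random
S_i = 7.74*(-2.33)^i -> [7.74, -18.03, 42.02, -97.91, 228.12]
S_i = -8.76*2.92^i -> [-8.76, -25.58, -74.69, -218.1, -636.85]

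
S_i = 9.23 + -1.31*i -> [9.23, 7.92, 6.61, 5.3, 3.99]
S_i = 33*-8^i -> [33, -264, 2112, -16896, 135168]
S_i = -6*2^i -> [-6, -12, -24, -48, -96]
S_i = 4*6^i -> [4, 24, 144, 864, 5184]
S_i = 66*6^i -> [66, 396, 2376, 14256, 85536]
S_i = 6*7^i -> [6, 42, 294, 2058, 14406]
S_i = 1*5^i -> [1, 5, 25, 125, 625]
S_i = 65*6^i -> [65, 390, 2340, 14040, 84240]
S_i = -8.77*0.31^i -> [-8.77, -2.72, -0.84, -0.26, -0.08]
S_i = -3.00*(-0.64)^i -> [-3.0, 1.92, -1.23, 0.79, -0.5]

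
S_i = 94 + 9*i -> [94, 103, 112, 121, 130]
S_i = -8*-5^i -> [-8, 40, -200, 1000, -5000]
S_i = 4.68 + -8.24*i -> [4.68, -3.56, -11.8, -20.04, -28.28]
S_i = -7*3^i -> [-7, -21, -63, -189, -567]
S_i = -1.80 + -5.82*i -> [-1.8, -7.62, -13.44, -19.26, -25.08]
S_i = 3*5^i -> [3, 15, 75, 375, 1875]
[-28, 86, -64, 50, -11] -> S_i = Random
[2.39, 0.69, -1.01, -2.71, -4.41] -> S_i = 2.39 + -1.70*i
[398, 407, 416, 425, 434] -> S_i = 398 + 9*i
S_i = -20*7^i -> [-20, -140, -980, -6860, -48020]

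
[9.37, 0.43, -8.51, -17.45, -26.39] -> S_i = 9.37 + -8.94*i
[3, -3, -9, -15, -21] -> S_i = 3 + -6*i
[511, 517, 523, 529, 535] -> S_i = 511 + 6*i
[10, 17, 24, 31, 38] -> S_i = 10 + 7*i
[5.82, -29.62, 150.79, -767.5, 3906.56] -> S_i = 5.82*(-5.09)^i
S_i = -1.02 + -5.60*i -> [-1.02, -6.62, -12.22, -17.82, -23.42]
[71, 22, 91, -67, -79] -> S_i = Random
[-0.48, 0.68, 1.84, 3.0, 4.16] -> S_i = -0.48 + 1.16*i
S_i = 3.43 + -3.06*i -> [3.43, 0.37, -2.69, -5.75, -8.81]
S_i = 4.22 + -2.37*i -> [4.22, 1.85, -0.52, -2.89, -5.26]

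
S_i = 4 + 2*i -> [4, 6, 8, 10, 12]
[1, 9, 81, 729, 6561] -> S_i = 1*9^i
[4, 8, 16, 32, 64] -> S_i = 4*2^i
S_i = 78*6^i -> [78, 468, 2808, 16848, 101088]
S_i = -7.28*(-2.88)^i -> [-7.28, 20.97, -60.38, 173.9, -500.84]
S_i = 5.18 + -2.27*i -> [5.18, 2.91, 0.64, -1.63, -3.9]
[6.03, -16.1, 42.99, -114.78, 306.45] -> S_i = 6.03*(-2.67)^i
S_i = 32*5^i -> [32, 160, 800, 4000, 20000]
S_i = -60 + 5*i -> [-60, -55, -50, -45, -40]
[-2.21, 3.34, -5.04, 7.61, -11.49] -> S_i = -2.21*(-1.51)^i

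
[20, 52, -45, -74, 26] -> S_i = Random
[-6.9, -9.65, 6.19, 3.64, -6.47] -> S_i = Random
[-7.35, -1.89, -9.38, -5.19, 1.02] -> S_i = Random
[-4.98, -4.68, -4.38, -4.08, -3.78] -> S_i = -4.98 + 0.30*i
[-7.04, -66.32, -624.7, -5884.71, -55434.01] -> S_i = -7.04*9.42^i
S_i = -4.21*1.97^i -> [-4.21, -8.29, -16.34, -32.19, -63.41]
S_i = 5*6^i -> [5, 30, 180, 1080, 6480]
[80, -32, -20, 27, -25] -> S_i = Random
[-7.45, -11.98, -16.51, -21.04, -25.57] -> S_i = -7.45 + -4.53*i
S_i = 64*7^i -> [64, 448, 3136, 21952, 153664]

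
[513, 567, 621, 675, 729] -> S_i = 513 + 54*i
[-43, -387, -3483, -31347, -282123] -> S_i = -43*9^i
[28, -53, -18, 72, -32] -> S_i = Random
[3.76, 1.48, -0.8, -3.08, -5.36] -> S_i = 3.76 + -2.28*i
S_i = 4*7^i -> [4, 28, 196, 1372, 9604]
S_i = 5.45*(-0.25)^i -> [5.45, -1.36, 0.34, -0.09, 0.02]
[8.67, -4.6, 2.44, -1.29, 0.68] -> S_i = 8.67*(-0.53)^i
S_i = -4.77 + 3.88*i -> [-4.77, -0.89, 2.99, 6.87, 10.75]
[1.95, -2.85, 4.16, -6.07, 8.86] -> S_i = 1.95*(-1.46)^i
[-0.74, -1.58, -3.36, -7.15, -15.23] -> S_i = -0.74*2.13^i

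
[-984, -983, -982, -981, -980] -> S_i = -984 + 1*i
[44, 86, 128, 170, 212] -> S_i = 44 + 42*i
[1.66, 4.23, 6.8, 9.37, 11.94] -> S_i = 1.66 + 2.57*i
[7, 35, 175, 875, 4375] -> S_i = 7*5^i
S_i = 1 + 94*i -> [1, 95, 189, 283, 377]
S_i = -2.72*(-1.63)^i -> [-2.72, 4.43, -7.23, 11.78, -19.2]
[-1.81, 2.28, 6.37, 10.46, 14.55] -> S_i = -1.81 + 4.09*i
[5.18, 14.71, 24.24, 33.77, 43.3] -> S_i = 5.18 + 9.53*i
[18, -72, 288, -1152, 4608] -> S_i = 18*-4^i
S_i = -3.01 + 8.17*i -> [-3.01, 5.16, 13.33, 21.5, 29.67]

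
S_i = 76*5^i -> [76, 380, 1900, 9500, 47500]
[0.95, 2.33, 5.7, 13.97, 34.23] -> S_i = 0.95*2.45^i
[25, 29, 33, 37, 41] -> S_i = 25 + 4*i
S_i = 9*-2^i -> [9, -18, 36, -72, 144]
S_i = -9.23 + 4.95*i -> [-9.23, -4.28, 0.67, 5.62, 10.57]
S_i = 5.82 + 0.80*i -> [5.82, 6.62, 7.42, 8.22, 9.02]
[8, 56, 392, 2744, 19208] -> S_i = 8*7^i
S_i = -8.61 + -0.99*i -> [-8.61, -9.6, -10.59, -11.58, -12.57]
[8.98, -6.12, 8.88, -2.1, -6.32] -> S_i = Random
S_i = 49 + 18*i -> [49, 67, 85, 103, 121]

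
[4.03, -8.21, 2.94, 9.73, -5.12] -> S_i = Random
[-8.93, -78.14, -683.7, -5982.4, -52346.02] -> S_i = -8.93*8.75^i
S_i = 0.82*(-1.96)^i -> [0.82, -1.61, 3.15, -6.17, 12.1]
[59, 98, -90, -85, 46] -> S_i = Random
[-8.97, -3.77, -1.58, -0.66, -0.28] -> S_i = -8.97*0.42^i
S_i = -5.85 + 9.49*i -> [-5.85, 3.64, 13.13, 22.62, 32.11]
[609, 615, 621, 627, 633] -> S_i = 609 + 6*i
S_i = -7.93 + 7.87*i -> [-7.93, -0.06, 7.81, 15.68, 23.55]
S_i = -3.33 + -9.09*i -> [-3.33, -12.42, -21.51, -30.6, -39.69]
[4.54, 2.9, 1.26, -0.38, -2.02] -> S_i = 4.54 + -1.64*i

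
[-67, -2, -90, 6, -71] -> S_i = Random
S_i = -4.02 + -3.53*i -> [-4.02, -7.55, -11.08, -14.61, -18.14]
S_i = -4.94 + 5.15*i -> [-4.94, 0.21, 5.36, 10.51, 15.66]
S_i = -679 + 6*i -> [-679, -673, -667, -661, -655]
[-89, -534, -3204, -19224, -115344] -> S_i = -89*6^i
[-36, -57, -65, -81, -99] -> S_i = Random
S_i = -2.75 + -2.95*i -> [-2.75, -5.7, -8.65, -11.6, -14.55]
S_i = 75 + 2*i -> [75, 77, 79, 81, 83]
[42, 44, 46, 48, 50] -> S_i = 42 + 2*i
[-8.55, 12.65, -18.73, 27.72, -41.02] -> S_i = -8.55*(-1.48)^i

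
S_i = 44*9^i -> [44, 396, 3564, 32076, 288684]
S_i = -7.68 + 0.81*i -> [-7.68, -6.87, -6.06, -5.25, -4.44]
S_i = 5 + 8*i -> [5, 13, 21, 29, 37]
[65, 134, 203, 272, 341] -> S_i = 65 + 69*i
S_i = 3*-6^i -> [3, -18, 108, -648, 3888]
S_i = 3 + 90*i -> [3, 93, 183, 273, 363]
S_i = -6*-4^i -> [-6, 24, -96, 384, -1536]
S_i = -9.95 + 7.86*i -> [-9.95, -2.09, 5.77, 13.63, 21.49]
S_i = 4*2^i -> [4, 8, 16, 32, 64]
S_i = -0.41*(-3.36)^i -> [-0.41, 1.38, -4.63, 15.55, -52.26]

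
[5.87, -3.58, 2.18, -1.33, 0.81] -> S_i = 5.87*(-0.61)^i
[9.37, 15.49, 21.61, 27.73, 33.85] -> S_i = 9.37 + 6.12*i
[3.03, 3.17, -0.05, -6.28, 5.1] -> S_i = Random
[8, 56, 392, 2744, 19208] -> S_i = 8*7^i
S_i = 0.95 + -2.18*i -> [0.95, -1.23, -3.41, -5.59, -7.77]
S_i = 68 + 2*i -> [68, 70, 72, 74, 76]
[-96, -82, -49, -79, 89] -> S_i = Random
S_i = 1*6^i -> [1, 6, 36, 216, 1296]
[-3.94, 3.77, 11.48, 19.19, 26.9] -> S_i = -3.94 + 7.71*i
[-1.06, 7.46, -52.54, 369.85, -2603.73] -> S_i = -1.06*(-7.04)^i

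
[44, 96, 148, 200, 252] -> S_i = 44 + 52*i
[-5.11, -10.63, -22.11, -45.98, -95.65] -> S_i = -5.11*2.08^i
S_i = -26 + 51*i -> [-26, 25, 76, 127, 178]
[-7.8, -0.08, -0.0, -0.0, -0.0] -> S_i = -7.80*0.01^i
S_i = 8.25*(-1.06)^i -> [8.25, -8.75, 9.27, -9.83, 10.42]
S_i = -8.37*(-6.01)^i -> [-8.37, 50.3, -302.33, 1816.97, -10920.02]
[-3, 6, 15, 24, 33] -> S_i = -3 + 9*i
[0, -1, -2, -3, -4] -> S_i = 0 + -1*i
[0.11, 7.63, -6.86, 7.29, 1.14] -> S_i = Random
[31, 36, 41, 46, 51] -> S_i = 31 + 5*i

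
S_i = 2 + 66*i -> [2, 68, 134, 200, 266]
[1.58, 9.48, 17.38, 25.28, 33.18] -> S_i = 1.58 + 7.90*i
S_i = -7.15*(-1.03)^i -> [-7.15, 7.36, -7.59, 7.81, -8.05]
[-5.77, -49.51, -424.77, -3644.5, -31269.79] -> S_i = -5.77*8.58^i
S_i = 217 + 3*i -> [217, 220, 223, 226, 229]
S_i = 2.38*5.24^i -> [2.38, 12.47, 65.35, 342.43, 1794.33]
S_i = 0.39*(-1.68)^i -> [0.39, -0.66, 1.1, -1.85, 3.11]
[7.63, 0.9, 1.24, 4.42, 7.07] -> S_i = Random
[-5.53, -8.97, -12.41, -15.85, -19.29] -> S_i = -5.53 + -3.44*i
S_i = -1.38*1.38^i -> [-1.38, -1.9, -2.63, -3.63, -5.0]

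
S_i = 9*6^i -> [9, 54, 324, 1944, 11664]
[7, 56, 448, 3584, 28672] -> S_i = 7*8^i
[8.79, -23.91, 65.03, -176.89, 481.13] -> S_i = 8.79*(-2.72)^i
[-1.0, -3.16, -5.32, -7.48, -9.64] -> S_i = -1.00 + -2.16*i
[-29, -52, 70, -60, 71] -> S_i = Random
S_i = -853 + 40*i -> [-853, -813, -773, -733, -693]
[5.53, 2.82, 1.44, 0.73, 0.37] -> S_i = 5.53*0.51^i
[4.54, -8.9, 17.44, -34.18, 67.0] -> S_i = 4.54*(-1.96)^i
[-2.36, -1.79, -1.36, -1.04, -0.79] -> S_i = -2.36*0.76^i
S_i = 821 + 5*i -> [821, 826, 831, 836, 841]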